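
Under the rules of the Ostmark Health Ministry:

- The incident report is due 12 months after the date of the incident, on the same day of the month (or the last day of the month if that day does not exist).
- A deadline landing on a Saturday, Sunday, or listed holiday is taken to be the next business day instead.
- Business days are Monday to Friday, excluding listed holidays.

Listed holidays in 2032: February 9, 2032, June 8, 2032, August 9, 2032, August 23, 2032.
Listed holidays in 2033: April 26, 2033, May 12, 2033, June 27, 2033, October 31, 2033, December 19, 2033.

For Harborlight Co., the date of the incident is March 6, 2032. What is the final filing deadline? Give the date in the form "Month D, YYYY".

12 months from March 6, 2032 is March 6, 2033.
March 6, 2033 is a Sunday, so it moves to the next business day, March 7, 2033 (Monday).
So the filing is due March 7, 2033.

March 7, 2033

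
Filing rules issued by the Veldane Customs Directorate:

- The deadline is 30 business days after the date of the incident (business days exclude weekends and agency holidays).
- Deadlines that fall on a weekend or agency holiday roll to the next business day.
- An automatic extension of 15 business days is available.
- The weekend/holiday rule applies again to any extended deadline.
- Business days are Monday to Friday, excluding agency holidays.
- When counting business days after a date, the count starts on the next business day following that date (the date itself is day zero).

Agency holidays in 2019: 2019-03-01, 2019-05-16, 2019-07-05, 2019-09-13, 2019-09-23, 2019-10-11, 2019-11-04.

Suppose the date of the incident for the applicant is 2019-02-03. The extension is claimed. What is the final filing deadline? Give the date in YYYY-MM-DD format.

Starting the day after 2019-02-03 and counting 30 business days lands on 2019-03-18.
2019-03-18 is a Monday and not a listed holiday, so it stands.
Counting 15 further business days from 2019-03-18 reaches 2019-04-08.
2019-04-08 falls on a Monday, which is a business day, so no adjustment is needed.
Final deadline: 2019-04-08.

2019-04-08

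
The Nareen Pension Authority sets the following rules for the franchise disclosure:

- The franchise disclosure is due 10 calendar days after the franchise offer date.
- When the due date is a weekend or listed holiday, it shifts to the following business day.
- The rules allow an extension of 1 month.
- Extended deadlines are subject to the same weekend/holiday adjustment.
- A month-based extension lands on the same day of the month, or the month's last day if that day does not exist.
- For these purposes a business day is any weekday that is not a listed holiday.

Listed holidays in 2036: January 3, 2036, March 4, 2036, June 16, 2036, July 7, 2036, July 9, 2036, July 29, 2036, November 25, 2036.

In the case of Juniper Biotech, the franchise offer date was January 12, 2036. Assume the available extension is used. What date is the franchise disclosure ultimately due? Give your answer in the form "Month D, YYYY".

Trigger date January 12, 2036 + 10 calendar days = January 22, 2036.
January 22, 2036 (Tuesday) is already a business day.
Add 1 month to January 22, 2036: February 22, 2036.
February 22, 2036 falls on a Friday, which is a business day, so no adjustment is needed.
The final due date is February 22, 2036.

February 22, 2036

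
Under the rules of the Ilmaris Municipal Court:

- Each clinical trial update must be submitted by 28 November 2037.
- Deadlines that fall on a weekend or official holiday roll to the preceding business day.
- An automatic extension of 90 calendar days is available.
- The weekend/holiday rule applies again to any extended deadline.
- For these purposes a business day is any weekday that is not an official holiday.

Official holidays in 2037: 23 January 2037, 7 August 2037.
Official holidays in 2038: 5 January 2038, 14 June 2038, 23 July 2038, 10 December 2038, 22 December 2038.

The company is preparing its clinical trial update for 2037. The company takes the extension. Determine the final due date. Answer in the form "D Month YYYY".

25 February 2038

Start from the fixed due date, 28 November 2037.
Because 28 November 2037 is a Saturday, the deadline becomes 27 November 2037 (Friday).
Add the 90 calendar-day extension to 27 November 2037: 25 February 2038.
25 February 2038 is a Thursday and not a listed holiday, so it stands.
The final due date is 25 February 2038.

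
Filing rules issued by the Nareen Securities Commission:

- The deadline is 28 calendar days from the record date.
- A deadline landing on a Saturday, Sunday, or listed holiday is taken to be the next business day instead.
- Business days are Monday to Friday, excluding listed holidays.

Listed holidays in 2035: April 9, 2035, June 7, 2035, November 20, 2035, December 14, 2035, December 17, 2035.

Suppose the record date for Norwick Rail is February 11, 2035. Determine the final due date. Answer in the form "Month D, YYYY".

March 12, 2035

From February 11, 2035, 28 calendar days later is March 11, 2035.
Because March 11, 2035 is a Sunday, the deadline becomes March 12, 2035 (Monday).
So the filing is due March 12, 2035.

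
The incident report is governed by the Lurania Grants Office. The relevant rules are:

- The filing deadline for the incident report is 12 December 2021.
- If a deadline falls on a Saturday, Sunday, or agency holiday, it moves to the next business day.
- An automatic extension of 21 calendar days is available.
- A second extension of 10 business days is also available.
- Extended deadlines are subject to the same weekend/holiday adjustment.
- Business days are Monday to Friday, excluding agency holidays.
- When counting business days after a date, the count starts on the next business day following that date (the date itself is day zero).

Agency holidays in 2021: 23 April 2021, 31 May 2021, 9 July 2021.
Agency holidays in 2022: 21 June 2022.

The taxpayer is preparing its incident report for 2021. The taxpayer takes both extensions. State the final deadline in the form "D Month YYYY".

The statutory due date is 12 December 2021.
12 December 2021 is a Sunday; the next business day is 13 December 2021 (Monday).
With the 21-day extension, 13 December 2021 becomes 3 January 2022.
3 January 2022 falls on a Monday, which is a business day, so no adjustment is needed.
Applying the 10-business-day extension: 10 business days after 3 January 2022 is 17 January 2022.
17 January 2022 is a Monday and not a listed holiday, so it stands.
Final deadline: 17 January 2022.

17 January 2022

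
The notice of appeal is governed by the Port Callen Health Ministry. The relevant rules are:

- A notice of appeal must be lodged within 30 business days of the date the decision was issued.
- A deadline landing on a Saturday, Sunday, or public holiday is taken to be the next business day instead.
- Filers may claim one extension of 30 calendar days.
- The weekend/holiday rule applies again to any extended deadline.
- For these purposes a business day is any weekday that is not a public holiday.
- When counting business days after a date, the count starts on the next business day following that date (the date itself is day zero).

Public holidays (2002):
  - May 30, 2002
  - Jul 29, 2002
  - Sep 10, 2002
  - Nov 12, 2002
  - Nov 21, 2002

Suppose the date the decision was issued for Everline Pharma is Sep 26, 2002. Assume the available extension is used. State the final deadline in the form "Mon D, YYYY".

Dec 9, 2002

Counting 30 business days after Sep 26, 2002 (skipping weekends and listed holidays) reaches Nov 7, 2002.
Nov 7, 2002 (Thursday) is already a business day.
Applying the 30-calendar-day extension: Nov 7, 2002 + 30 days = Dec 7, 2002.
Dec 7, 2002 is a Saturday; the next business day is Dec 9, 2002 (Monday).
The final due date is Dec 9, 2002.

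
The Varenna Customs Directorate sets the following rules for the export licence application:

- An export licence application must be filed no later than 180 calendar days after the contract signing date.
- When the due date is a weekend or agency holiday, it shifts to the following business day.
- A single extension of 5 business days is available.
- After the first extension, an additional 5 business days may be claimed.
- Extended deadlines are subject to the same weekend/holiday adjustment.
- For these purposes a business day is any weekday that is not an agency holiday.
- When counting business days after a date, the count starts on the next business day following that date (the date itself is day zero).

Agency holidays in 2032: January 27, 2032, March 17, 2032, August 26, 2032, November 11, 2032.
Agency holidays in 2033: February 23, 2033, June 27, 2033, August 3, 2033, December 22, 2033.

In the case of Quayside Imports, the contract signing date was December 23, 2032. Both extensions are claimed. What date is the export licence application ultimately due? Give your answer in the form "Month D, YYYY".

July 6, 2033

180 calendar days after December 23, 2032 is June 21, 2033.
June 21, 2033 falls on a Tuesday, which is a business day, so no adjustment is needed.
The 5-business-day extension runs from June 21, 2033 to June 29, 2033.
June 29, 2033 is a Wednesday and not a listed holiday, so it stands.
Applying the 5-business-day extension: 5 business days after June 29, 2033 is July 6, 2033.
July 6, 2033 falls on a Wednesday, which is a business day, so no adjustment is needed.
The final due date is July 6, 2033.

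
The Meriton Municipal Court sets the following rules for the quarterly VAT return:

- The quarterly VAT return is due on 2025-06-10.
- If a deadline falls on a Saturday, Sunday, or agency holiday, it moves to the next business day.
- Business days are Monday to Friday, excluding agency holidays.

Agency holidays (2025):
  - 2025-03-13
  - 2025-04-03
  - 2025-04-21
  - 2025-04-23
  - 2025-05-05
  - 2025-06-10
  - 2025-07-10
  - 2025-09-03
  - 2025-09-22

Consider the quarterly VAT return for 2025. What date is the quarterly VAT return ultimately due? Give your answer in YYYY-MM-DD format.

The statutory due date is 2025-06-10.
2025-06-10 is a listed holiday, so it moves to the next business day, 2025-06-11 (Wednesday).
So the filing is due 2025-06-11.

2025-06-11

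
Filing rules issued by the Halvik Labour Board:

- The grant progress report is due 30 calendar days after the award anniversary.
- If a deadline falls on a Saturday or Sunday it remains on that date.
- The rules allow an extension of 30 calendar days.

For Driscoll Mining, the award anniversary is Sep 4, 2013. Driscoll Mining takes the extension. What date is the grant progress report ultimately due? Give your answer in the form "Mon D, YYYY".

30 calendar days after Sep 4, 2013 is Oct 4, 2013.
Oct 4, 2013 falls on a Friday. The rules make no weekend/holiday allowance, so it remains Oct 4, 2013.
The 30-calendar-day extension moves the deadline from Oct 4, 2013 to Nov 3, 2013.
No adjustment is made for weekends or holidays, so Nov 3, 2013 stands.
So the filing is due Nov 3, 2013.

Nov 3, 2013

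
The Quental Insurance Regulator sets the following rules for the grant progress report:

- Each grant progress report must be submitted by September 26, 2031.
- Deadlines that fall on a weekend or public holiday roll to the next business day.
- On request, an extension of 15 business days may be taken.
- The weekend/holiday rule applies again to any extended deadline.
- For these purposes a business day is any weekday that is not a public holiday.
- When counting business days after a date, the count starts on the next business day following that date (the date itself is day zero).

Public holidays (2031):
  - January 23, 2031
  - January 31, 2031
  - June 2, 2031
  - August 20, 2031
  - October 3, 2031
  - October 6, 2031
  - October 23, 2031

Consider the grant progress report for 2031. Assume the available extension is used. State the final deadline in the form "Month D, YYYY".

The stated deadline is September 26, 2031.
September 26, 2031 is a Friday and not a listed holiday, so it stands.
Counting 15 further business days from September 26, 2031 reaches October 21, 2031.
Since October 21, 2031 is a Tuesday and not a holiday, the date is unchanged.
Final deadline: October 21, 2031.

October 21, 2031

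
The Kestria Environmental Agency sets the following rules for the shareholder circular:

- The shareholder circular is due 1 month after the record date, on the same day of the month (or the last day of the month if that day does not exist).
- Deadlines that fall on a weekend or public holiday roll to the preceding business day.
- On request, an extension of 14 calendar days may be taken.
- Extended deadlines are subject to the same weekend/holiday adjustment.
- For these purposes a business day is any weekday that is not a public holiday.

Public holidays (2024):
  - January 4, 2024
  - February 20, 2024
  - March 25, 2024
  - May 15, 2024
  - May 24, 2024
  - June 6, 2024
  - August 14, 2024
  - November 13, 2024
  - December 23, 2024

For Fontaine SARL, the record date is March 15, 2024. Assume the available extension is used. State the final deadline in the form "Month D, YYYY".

1 month after March 15, 2024, on the same day of the month, is April 15, 2024.
April 15, 2024 falls on a Monday, which is a business day, so no adjustment is needed.
Add the 14 calendar-day extension to April 15, 2024: April 29, 2024.
April 29, 2024 falls on a Monday, which is a business day, so no adjustment is needed.
Final deadline: April 29, 2024.

April 29, 2024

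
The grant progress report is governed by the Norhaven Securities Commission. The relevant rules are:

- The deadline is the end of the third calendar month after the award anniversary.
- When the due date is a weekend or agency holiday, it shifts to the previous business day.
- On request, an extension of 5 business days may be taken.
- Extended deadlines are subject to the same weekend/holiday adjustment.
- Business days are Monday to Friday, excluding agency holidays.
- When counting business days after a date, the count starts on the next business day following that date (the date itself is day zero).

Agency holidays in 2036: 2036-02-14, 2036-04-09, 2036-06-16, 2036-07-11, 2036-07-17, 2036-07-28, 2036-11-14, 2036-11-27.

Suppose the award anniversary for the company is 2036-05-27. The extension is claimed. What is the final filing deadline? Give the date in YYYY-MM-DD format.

3 months after 2036-05-27 falls in August 2036; the last day of that month is 2036-08-31.
Because 2036-08-31 is a Sunday, the deadline becomes 2036-08-29 (Friday).
Counting 5 further business days from 2036-08-29 reaches 2036-09-05.
2036-09-05 is a Friday and not a listed holiday, so it stands.
So the filing is due 2036-09-05.

2036-09-05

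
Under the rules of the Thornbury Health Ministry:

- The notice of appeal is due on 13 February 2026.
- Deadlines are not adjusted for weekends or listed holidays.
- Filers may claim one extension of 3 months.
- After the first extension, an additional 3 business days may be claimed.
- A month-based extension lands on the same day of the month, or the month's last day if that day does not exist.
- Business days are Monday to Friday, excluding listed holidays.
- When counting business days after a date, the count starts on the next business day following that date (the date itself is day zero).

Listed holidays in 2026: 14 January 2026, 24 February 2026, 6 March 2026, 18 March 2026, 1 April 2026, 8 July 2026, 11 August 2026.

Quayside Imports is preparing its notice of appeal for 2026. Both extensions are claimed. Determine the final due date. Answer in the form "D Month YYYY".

The statutory due date is 13 February 2026.
13 February 2026 falls on a Friday. The rules make no weekend/holiday allowance, so it remains 13 February 2026.
Applying the 3 months extension: 3 months after 13 February 2026 is 13 May 2026.
No adjustment is made for weekends or holidays, so 13 May 2026 stands.
The 3-business-day extension runs from 13 May 2026 to 18 May 2026.
No adjustment is made for weekends or holidays, so 18 May 2026 stands.
The final due date is 18 May 2026.

18 May 2026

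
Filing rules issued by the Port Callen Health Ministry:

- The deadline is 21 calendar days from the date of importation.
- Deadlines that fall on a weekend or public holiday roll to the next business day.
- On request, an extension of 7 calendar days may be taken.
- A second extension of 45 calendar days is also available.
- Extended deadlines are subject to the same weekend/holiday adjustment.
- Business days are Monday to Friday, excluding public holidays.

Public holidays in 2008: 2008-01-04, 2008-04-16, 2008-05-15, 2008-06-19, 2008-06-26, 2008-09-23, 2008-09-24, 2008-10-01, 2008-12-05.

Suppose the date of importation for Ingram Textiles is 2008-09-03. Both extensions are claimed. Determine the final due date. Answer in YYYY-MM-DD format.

21 calendar days after 2008-09-03 is 2008-09-24.
2008-09-24 is a listed holiday; the next business day is 2008-09-25 (Thursday).
Add the 7 calendar-day extension to 2008-09-25: 2008-10-02.
Since 2008-10-02 is a Thursday and not a holiday, the date is unchanged.
Applying the 45-calendar-day extension: 2008-10-02 + 45 days = 2008-11-16.
2008-11-16 is a Sunday, so it moves to the next business day, 2008-11-17 (Monday).
Final deadline: 2008-11-17.

2008-11-17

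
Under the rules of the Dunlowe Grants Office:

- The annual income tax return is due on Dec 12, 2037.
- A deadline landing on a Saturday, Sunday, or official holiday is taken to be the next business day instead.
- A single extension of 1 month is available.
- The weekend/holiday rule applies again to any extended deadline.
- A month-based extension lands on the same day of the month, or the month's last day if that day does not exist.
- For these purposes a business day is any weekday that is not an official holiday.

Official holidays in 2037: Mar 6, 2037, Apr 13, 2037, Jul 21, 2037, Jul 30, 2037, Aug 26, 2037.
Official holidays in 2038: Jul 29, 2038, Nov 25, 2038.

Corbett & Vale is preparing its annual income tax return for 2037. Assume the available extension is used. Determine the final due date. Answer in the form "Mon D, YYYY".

The stated deadline is Dec 12, 2037.
Dec 12, 2037 is a Saturday, so it moves to the next business day, Dec 14, 2037 (Monday).
Applying the 1 month extension: 1 month after Dec 14, 2037 is Jan 14, 2038.
Jan 14, 2038 is a Thursday and not a listed holiday, so it stands.
Final deadline: Jan 14, 2038.

Jan 14, 2038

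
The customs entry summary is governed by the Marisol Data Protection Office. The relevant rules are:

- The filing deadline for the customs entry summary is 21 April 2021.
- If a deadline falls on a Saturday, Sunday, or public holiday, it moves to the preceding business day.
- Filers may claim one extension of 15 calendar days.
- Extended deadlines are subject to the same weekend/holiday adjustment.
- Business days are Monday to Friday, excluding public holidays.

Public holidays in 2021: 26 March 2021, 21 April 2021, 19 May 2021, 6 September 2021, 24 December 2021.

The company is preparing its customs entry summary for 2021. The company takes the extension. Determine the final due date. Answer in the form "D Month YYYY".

The stated deadline is 21 April 2021.
21 April 2021 is a listed holiday, so it moves to the preceding business day, 20 April 2021 (Tuesday).
The 15-calendar-day extension moves the deadline from 20 April 2021 to 5 May 2021.
5 May 2021 falls on a Wednesday, which is a business day, so no adjustment is needed.
Deadline: 5 May 2021.

5 May 2021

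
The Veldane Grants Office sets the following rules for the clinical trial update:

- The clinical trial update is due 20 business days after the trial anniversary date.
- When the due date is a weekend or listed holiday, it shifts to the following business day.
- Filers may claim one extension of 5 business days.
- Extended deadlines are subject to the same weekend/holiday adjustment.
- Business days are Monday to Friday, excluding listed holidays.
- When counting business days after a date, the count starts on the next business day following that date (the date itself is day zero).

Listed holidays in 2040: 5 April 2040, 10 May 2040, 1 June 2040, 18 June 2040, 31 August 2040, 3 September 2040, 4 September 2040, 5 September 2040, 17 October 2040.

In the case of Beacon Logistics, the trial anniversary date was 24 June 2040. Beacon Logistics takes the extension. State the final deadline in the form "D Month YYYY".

Starting the day after 24 June 2040 and counting 20 business days lands on 20 July 2040.
20 July 2040 is a Friday and not a listed holiday, so it stands.
The 5-business-day extension runs from 20 July 2040 to 27 July 2040.
27 July 2040 falls on a Friday, which is a business day, so no adjustment is needed.
Final deadline: 27 July 2040.

27 July 2040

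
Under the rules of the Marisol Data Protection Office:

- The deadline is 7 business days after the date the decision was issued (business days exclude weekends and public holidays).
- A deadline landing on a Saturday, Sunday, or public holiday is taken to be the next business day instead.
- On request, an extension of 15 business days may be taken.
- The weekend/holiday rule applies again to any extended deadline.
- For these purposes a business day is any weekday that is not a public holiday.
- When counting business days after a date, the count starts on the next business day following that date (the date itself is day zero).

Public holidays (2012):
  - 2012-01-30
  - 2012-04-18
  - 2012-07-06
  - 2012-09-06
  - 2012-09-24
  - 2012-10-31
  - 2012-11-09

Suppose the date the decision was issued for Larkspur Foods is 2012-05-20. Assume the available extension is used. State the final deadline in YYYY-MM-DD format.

7 business days after 2012-05-20, excluding weekends and holidays, is 2012-05-29.
2012-05-29 falls on a Tuesday, which is a business day, so no adjustment is needed.
Counting 15 further business days from 2012-05-29 reaches 2012-06-19.
Since 2012-06-19 is a Tuesday and not a holiday, the date is unchanged.
So the filing is due 2012-06-19.

2012-06-19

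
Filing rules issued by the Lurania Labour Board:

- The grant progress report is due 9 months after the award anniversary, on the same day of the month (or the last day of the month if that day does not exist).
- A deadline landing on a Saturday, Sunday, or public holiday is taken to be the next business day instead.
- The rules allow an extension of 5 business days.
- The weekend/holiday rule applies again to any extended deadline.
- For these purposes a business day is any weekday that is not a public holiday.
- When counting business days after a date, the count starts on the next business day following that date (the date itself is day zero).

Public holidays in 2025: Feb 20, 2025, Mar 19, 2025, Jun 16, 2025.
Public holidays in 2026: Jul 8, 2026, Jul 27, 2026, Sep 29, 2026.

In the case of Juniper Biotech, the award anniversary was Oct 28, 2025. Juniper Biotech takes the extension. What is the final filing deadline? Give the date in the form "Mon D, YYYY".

Aug 4, 2026

9 months from Oct 28, 2025 is Jul 28, 2026.
Since Jul 28, 2026 is a Tuesday and not a holiday, the date is unchanged.
Counting 5 further business days from Jul 28, 2026 reaches Aug 4, 2026.
Since Aug 4, 2026 is a Tuesday and not a holiday, the date is unchanged.
So the filing is due Aug 4, 2026.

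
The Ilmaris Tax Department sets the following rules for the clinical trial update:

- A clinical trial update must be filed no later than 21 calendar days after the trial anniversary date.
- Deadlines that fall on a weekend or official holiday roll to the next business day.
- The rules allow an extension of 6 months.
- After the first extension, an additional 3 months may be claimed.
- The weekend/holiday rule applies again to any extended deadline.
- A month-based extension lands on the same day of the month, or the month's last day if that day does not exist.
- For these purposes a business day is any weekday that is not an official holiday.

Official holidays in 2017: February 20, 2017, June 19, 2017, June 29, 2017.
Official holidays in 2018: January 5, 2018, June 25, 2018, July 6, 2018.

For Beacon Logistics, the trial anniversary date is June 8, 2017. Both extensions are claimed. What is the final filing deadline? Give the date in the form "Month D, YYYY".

Trigger date June 8, 2017 + 21 calendar days = June 29, 2017.
Because June 29, 2017 is a listed holiday, the deadline becomes June 30, 2017 (Friday).
Applying the 6 months extension: 6 months after June 30, 2017 is December 30, 2017.
December 30, 2017 is a Saturday, so it moves to the next business day, January 1, 2018 (Monday).
The 3 months extension carries January 1, 2018 to April 1, 2018.
April 1, 2018 falls on a Sunday. Rolling to the next business day gives April 2, 2018, a Monday.
So the filing is due April 2, 2018.

April 2, 2018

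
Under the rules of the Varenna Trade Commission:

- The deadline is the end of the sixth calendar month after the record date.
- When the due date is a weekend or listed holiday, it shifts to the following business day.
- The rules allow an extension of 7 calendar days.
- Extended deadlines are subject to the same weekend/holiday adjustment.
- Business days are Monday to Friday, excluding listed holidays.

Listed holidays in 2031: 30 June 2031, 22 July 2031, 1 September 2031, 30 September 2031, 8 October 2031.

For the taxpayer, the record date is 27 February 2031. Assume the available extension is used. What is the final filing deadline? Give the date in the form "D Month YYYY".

9 September 2031

The sixth month after 27 February 2031 is August 2031, whose last day is 31 August 2031.
31 August 2031 is a Sunday; the next business day is 2 September 2031 (Tuesday).
With the 7-day extension, 2 September 2031 becomes 9 September 2031.
9 September 2031 is a Tuesday and not a listed holiday, so it stands.
So the filing is due 9 September 2031.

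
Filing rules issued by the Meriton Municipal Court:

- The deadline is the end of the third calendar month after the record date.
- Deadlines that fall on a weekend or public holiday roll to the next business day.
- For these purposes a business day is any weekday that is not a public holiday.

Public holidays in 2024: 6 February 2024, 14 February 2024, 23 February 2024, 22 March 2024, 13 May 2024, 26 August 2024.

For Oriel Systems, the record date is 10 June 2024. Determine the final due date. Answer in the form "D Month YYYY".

30 September 2024

The third month after 10 June 2024 is September 2024, whose last day is 30 September 2024.
30 September 2024 (Monday) is already a business day.
The final due date is 30 September 2024.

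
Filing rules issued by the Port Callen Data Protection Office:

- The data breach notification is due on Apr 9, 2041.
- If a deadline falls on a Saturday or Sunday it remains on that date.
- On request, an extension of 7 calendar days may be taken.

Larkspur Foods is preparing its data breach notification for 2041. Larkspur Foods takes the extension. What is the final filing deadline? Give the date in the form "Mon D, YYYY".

Start from the fixed due date, Apr 9, 2041.
Apr 9, 2041 is a Tuesday; no weekend or holiday adjustment applies.
Add the 7 calendar-day extension to Apr 9, 2041: Apr 16, 2041.
Apr 16, 2041 falls on a Tuesday. The rules make no weekend/holiday allowance, so it remains Apr 16, 2041.
The final due date is Apr 16, 2041.

Apr 16, 2041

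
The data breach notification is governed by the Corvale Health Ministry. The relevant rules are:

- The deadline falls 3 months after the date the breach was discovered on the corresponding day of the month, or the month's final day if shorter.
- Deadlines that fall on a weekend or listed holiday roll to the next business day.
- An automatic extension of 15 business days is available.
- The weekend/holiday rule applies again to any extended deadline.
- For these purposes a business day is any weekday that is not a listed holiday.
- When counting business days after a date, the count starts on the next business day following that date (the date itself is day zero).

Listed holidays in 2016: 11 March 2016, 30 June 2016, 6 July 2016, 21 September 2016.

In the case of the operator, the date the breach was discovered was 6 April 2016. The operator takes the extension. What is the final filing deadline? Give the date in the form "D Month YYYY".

28 July 2016

3 months from 6 April 2016 is 6 July 2016.
6 July 2016 is a listed holiday, so it moves to the next business day, 7 July 2016 (Thursday).
The 15-business-day extension runs from 7 July 2016 to 28 July 2016.
Since 28 July 2016 is a Thursday and not a holiday, the date is unchanged.
Final deadline: 28 July 2016.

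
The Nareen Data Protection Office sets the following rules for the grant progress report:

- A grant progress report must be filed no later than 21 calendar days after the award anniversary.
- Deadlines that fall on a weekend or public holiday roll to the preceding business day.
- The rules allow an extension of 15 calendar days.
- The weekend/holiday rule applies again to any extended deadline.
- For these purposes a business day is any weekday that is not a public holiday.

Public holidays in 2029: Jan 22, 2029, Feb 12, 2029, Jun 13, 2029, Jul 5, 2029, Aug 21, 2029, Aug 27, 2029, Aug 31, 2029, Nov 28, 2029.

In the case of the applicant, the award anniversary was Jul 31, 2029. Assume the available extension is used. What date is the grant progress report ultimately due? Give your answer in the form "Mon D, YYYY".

21 calendar days after Jul 31, 2029 is Aug 21, 2029.
Aug 21, 2029 falls on a listed holiday. Rolling to the preceding business day gives Aug 20, 2029, a Monday.
Applying the 15-calendar-day extension: Aug 20, 2029 + 15 days = Sep 4, 2029.
Sep 4, 2029 is a Tuesday and not a listed holiday, so it stands.
Deadline: Sep 4, 2029.

Sep 4, 2029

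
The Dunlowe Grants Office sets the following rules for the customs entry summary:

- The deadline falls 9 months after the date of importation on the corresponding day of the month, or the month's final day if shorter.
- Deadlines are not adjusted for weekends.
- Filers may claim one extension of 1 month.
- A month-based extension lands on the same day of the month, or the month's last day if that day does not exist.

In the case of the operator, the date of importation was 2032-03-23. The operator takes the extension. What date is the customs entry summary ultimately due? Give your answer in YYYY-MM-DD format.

2033-01-23

Moving 9 months forward from 2032-03-23 on the corresponding day gives 2032-12-23.
2032-12-23 is a Thursday; no weekend or holiday adjustment applies.
The 1 month extension carries 2032-12-23 to 2033-01-23.
No adjustment is made for weekends or holidays, so 2033-01-23 stands.
Deadline: 2033-01-23.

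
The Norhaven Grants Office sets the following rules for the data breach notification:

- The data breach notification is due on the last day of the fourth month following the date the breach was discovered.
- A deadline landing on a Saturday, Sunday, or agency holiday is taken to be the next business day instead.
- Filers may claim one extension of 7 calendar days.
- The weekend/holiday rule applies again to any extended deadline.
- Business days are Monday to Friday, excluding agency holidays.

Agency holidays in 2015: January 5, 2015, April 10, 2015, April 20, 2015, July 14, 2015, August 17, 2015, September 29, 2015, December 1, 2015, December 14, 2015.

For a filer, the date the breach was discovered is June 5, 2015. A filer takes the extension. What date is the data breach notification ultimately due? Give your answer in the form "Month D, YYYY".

4 months after June 5, 2015 falls in October 2015; the last day of that month is October 31, 2015.
October 31, 2015 is a Saturday; the next business day is November 2, 2015 (Monday).
Applying the 7-calendar-day extension: November 2, 2015 + 7 days = November 9, 2015.
November 9, 2015 (Monday) is already a business day.
Deadline: November 9, 2015.

November 9, 2015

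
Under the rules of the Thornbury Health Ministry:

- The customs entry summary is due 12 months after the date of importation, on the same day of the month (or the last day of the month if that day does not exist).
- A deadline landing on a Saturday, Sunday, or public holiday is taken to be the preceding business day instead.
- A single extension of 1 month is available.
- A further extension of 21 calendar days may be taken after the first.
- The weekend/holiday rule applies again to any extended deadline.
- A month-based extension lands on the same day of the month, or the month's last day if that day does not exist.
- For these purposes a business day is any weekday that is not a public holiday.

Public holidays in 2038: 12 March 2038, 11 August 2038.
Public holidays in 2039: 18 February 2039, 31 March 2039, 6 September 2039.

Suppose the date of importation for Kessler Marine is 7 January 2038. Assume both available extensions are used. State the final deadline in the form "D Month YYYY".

28 February 2039

Moving 12 months forward from 7 January 2038 on the corresponding day gives 7 January 2039.
7 January 2039 is a Friday and not a listed holiday, so it stands.
The 1 month extension carries 7 January 2039 to 7 February 2039.
7 February 2039 is a Monday and not a listed holiday, so it stands.
Applying the 21-calendar-day extension: 7 February 2039 + 21 days = 28 February 2039.
28 February 2039 falls on a Monday, which is a business day, so no adjustment is needed.
Deadline: 28 February 2039.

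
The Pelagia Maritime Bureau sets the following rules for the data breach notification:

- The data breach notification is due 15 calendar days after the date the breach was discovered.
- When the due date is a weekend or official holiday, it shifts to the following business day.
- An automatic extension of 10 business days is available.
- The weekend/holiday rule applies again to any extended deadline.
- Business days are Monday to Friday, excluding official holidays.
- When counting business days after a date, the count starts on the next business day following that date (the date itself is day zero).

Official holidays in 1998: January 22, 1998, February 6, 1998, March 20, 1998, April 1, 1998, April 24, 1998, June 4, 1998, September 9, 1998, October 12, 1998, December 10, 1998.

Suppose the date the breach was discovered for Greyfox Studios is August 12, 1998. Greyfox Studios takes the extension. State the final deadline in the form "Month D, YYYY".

Adding 15 calendar days to August 12, 1998 gives August 27, 1998.
August 27, 1998 (Thursday) is already a business day.
Counting 10 further business days from August 27, 1998 reaches September 11, 1998.
Since September 11, 1998 is a Friday and not a holiday, the date is unchanged.
Deadline: September 11, 1998.

September 11, 1998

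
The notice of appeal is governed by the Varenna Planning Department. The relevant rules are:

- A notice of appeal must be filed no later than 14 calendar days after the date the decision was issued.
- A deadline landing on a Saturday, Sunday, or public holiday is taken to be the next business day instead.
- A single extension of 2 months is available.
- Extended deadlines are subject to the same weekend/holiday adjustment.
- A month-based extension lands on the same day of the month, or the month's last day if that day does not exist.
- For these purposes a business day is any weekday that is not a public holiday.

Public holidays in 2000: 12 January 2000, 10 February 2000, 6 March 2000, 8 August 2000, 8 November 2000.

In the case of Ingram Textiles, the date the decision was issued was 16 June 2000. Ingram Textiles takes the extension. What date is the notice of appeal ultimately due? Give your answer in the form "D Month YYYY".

14 calendar days after 16 June 2000 is 30 June 2000.
30 June 2000 is a Friday and not a listed holiday, so it stands.
Applying the 2 months extension: 2 months after 30 June 2000 is 30 August 2000.
30 August 2000 (Wednesday) is already a business day.
Final deadline: 30 August 2000.

30 August 2000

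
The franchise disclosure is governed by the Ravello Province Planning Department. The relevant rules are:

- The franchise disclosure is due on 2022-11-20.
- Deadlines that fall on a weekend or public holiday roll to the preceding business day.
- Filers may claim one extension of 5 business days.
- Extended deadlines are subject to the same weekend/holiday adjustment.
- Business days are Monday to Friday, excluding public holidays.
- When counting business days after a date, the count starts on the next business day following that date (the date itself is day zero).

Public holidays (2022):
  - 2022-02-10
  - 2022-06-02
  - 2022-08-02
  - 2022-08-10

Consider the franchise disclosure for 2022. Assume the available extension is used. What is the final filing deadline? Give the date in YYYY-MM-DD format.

Start from the fixed due date, 2022-11-20.
Because 2022-11-20 is a Sunday, the deadline becomes 2022-11-18 (Friday).
Applying the 5-business-day extension: 5 business days after 2022-11-18 is 2022-11-25.
2022-11-25 is a Friday and not a listed holiday, so it stands.
The final due date is 2022-11-25.

2022-11-25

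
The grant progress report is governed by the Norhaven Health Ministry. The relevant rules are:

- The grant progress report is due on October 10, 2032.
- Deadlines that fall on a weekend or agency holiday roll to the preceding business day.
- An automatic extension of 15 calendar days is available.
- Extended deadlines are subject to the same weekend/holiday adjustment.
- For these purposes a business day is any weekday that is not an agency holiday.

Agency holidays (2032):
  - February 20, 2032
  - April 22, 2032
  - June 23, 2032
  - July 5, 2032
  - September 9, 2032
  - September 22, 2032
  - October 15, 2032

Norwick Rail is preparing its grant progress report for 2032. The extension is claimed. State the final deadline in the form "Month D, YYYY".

The stated deadline is October 10, 2032.
Because October 10, 2032 is a Sunday, the deadline becomes October 8, 2032 (Friday).
The 15-calendar-day extension moves the deadline from October 8, 2032 to October 23, 2032.
October 23, 2032 is a Saturday; the preceding business day is October 22, 2032 (Friday).
Final deadline: October 22, 2032.

October 22, 2032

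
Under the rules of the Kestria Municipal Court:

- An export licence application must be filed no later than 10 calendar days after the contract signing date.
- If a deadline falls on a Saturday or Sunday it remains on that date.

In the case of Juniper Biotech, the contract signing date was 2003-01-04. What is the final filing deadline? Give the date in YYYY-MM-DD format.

2003-01-14

From 2003-01-04, 10 calendar days later is 2003-01-14.
No adjustment is made for weekends or holidays, so 2003-01-14 stands.
Deadline: 2003-01-14.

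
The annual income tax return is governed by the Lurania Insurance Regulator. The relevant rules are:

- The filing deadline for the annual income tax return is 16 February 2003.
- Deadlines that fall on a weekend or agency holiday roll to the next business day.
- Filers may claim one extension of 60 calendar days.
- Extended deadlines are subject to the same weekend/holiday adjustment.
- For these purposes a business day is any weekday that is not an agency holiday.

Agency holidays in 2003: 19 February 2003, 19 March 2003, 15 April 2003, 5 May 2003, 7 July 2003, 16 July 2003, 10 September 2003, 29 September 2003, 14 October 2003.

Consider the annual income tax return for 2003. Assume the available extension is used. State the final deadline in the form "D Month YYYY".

The statutory due date is 16 February 2003.
16 February 2003 is a Sunday, so it moves to the next business day, 17 February 2003 (Monday).
Applying the 60-calendar-day extension: 17 February 2003 + 60 days = 18 April 2003.
18 April 2003 is a Friday and not a listed holiday, so it stands.
So the filing is due 18 April 2003.

18 April 2003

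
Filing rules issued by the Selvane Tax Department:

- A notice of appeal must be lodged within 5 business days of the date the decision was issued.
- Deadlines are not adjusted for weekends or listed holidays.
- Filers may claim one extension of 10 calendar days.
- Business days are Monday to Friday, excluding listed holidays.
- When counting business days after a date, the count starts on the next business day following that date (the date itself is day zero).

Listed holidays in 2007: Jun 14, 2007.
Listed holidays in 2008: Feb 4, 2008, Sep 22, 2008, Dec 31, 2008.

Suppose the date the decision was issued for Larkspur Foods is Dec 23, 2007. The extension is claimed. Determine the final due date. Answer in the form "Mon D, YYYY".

Jan 7, 2008

Starting the day after Dec 23, 2007 and counting 5 business days lands on Dec 28, 2007.
No adjustment is made for weekends or holidays, so Dec 28, 2007 stands.
Add the 10 calendar-day extension to Dec 28, 2007: Jan 7, 2008.
No adjustment is made for weekends or holidays, so Jan 7, 2008 stands.
The final due date is Jan 7, 2008.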